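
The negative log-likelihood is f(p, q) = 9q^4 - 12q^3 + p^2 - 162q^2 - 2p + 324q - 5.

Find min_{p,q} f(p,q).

-1383

f(p,q) separates as A(p) + B(q) − 5, so its minimum is min A + min B − 5.
A'(p) = 2p - 2 vanishes at p ∈ {1}; B'(q) = 36(q - 3)(q - 1)(q + 3) vanishes at q ∈ {-3, 1, 3}.
Local minima of A (where A''>0): A(1)=-1. Local minima of B: B(-3)=-1377, B(3)=-81.
So the global minimum of f is A(1) + B(-3) − 5 = -1 − 1377 − 5 = -1383, attained at (1, -3).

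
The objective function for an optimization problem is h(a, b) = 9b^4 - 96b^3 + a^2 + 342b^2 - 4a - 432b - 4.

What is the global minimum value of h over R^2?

-185

h(a,b) separates as P(a) + Q(b) − 4, so its minimum is min P + min Q − 4.
P'(a) = 2a - 4 vanishes at a ∈ {2}; Q'(b) = 36(b - 4)(b - 3)(b - 1) vanishes at b ∈ {1, 3, 4}.
Local minima of P (where P''>0): P(2)=-4. Local minima of Q: Q(1)=-177, Q(4)=-96.
So the global minimum of h is P(2) + Q(1) − 4 = -4 − 177 − 4 = -185, attained at (2, 1).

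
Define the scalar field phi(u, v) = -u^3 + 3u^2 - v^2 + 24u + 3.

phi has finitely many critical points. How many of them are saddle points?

1

phi separates as a function of u plus a function of v, so ∇phi=0 decouples.
∂phi/∂u = -3(u - 4)(u + 2) = 0 at u ∈ {-2, 4}; ∂phi/∂v = -2v = 0 at v ∈ {0}.
The Hessian is diagonal: diag(phi_uu, phi_vv). Second derivatives: phi_uu(-2)=18, phi_uu(4)=-18; phi_vv(0)=-2.
Saddle points occur where the two diagonal entries have opposite signs: (-2, 0). Count: 1.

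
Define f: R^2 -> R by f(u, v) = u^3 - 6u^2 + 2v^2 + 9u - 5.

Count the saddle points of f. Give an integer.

f separates as a function of u plus a function of v, so ∇f=0 decouples.
∂f/∂u = 3(u - 3)(u - 1) = 0 at u ∈ {1, 3}; ∂f/∂v = 4v = 0 at v ∈ {0}.
The Hessian is diagonal: diag(f_uu, f_vv). Second derivatives: f_uu(1)=-6, f_uu(3)=6; f_vv(0)=4.
Saddle points occur where the two diagonal entries have opposite signs: (1, 0). Count: 1.

1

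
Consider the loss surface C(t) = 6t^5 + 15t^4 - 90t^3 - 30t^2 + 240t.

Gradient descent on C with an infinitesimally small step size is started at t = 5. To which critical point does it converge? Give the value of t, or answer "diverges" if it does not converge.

C'(t) = 30(t - 2)(t - 1)(t + 1)(t + 4), so C'(5) = 19440.
Gradient descent moves in the -C' direction, i.e. t is decreasing.
The nearest critical point in that direction is t = 2, where C'' = 540 > 0 (a local minimum). The iterate converges there.

2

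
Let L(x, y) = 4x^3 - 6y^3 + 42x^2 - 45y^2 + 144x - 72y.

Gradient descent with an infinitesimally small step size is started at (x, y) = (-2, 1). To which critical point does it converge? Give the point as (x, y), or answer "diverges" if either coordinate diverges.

L is separable, so gradient descent decouples: x follows -∂L/∂x, y follows -∂L/∂y.
∂L/∂x = 12(x + 3)(x + 4); at x=-2 this is 24, so x decreases.
∂L/∂y = -18(y + 1)(y + 4); at y=1 this is -180, so y increases.
The y-coordinate has no critical point in that direction and runs off to infinity.

diverges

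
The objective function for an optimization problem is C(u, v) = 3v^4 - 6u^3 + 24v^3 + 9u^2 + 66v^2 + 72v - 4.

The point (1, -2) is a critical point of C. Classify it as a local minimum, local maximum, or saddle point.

local maximum

The mixed partial ∂²C/∂u∂v is 0, so the Hessian at any point is diag(C_uu, C_vv) = diag(18(-2u + 1), 12(3v^2 + 12v + 11)).
At (1, -2): H = diag(-18, -12).
Both eigenvalues are negative, so H is negative definite: a local maximum.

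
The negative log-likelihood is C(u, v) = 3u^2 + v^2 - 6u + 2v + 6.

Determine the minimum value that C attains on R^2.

C(u,v) separates as P(u) + Q(v) + 6, so its minimum is min P + min Q + 6.
P'(u) = 6u - 6 vanishes at u ∈ {1}; Q'(v) = 2v + 2 vanishes at v ∈ {-1}.
Local minima of P (where P''>0): P(1)=-3. Local minima of Q: Q(-1)=-1.
So the global minimum of C is P(1) + Q(-1) + 6 = -3 − 1 + 6 = 2, attained at (1, -1).

2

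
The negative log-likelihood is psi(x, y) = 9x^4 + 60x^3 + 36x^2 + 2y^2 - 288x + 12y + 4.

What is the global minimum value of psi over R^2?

psi(x,y) separates as P(x) + Q(y) + 4, so its minimum is min P + min Q + 4.
P'(x) = 36(x - 1)(x + 2)(x + 4) vanishes at x ∈ {-4, -2, 1}; Q'(y) = 4y + 12 vanishes at y ∈ {-3}.
Local minima of P (where P''>0): P(-4)=192, P(1)=-183. Local minima of Q: Q(-3)=-18.
So the global minimum of psi is P(1) + Q(-3) + 4 = -183 − 18 + 4 = -197, attained at (1, -3).

-197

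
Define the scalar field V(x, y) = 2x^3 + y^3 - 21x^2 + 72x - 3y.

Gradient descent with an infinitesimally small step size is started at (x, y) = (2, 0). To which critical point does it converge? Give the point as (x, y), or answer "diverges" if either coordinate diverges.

diverges

V is separable, so gradient descent decouples: x follows -∂V/∂x, y follows -∂V/∂y.
∂V/∂x = 6(x - 4)(x - 3); at x=2 this is 12, so x decreases.
∂V/∂y = 3(y - 1)(y + 1); at y=0 this is -3, so y increases.
The x-coordinate has no critical point in that direction and runs off to infinity.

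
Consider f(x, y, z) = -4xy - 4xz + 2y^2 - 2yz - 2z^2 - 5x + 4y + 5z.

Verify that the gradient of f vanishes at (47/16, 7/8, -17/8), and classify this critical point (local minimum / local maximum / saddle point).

saddle point

∇f = (-4y - 4z - 5, -4x + 4y - 2z + 4, -4x - 2y - 4z + 5); substituting (47/16, 7/8, -17/8) gives ∇f = (0, 0, 0), so (47/16, 7/8, -17/8) is indeed a critical point.
The Hessian is constant: H = [[0, -4, -4], [-4, 4, -2], [-4, -2, -4]].
Leading principal minors: Δ₁ = 0, Δ₂ = -16, Δ₃ = -64.
The minors fit neither the all-positive nor the alternating-sign pattern, so H is indefinite: a saddle point.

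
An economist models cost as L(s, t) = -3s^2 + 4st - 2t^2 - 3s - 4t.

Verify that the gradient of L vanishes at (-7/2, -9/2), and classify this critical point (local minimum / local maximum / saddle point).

local maximum

∇L = (-6s + 4t - 3, 4s - 4t - 4); substituting (-7/2, -9/2) gives ∇L = (0, 0), so (-7/2, -9/2) is indeed a critical point.
The Hessian of L is constant: H = [[-6, 4], [4, -4]].
det(H) = (-6)·(-4) − 4² = 8.
det(H) > 0 and tr(H) = -10 < 0, so H is negative definite and the point is a local maximum.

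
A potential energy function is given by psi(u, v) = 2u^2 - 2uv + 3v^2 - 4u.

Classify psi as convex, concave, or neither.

psi is quadratic, so its Hessian is the constant matrix H = [[4, -2], [-2, 6]].
det(H) = 20, tr(H) = 10.
det(H) > 0 and tr(H) > 0, so H is positive definite everywhere: convex.

convex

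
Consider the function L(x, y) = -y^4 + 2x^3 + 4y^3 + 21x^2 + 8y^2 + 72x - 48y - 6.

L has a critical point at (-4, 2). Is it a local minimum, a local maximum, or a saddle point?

The mixed partial ∂²L/∂x∂y is 0, so the Hessian at any point is diag(L_xx, L_yy) = diag(6(2x + 7), 4(-3y^2 + 6y + 4)).
At (-4, 2): H = diag(-6, 16).
The eigenvalues have opposite signs, so H is indefinite: a saddle point.

saddle point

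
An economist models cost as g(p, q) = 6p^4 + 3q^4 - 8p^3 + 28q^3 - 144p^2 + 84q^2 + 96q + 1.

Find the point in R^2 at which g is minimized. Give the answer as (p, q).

g(p,q) separates as A(p) + B(q) + 1, so its minimum is min A + min B + 1.
A'(p) = 24p(p - 4)(p + 3) vanishes at p ∈ {-3, 0, 4}; B'(q) = 12(q + 1)(q + 2)(q + 4) vanishes at q ∈ {-4, -2, -1}.
Local minima of A (where A''>0): A(-3)=-594, A(4)=-1280. Local minima of B: B(-4)=-64, B(-1)=-37.
So the global minimum of g is A(4) + B(-4) + 1 = -1280 − 64 + 1 = -1343, attained at (4, -4).

(4, -4)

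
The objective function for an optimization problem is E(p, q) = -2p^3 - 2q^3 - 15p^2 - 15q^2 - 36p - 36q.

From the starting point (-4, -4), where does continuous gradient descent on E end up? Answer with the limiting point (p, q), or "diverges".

E is separable, so gradient descent decouples: p follows -∂E/∂p, q follows -∂E/∂q.
∂E/∂p = -6(p + 2)(p + 3); at p=-4 this is -12, so p increases.
∂E/∂q = -6(q + 2)(q + 3); at q=-4 this is -12, so q increases.
p converges to its nearest critical value -3 (a local min of the p-part); q converges to -3. The iterate converges to (-3, -3).

(-3, -3)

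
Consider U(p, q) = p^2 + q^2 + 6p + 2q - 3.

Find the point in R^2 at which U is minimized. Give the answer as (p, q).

U(p,q) separates as A(p) + B(q) − 3, so its minimum is min A + min B − 3.
A'(p) = 2p + 6 vanishes at p ∈ {-3}; B'(q) = 2q + 2 vanishes at q ∈ {-1}.
Local minima of A (where A''>0): A(-3)=-9. Local minima of B: B(-1)=-1.
So the global minimum of U is A(-3) + B(-1) − 3 = -9 − 1 − 3 = -13, attained at (-3, -1).

(-3, -1)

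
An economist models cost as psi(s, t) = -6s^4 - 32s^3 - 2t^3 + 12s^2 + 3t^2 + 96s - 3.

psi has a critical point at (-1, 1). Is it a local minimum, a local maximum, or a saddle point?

The mixed partial ∂²psi/∂s∂t is 0, so the Hessian at any point is diag(psi_ss, psi_tt) = diag(24(-3s^2 - 8s + 1), 6(-2t + 1)).
At (-1, 1): H = diag(144, -6).
The eigenvalues have opposite signs, so H is indefinite: a saddle point.

saddle point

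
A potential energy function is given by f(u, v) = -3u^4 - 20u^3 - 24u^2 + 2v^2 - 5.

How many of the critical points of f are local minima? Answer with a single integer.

1

f separates as a function of u plus a function of v, so ∇f=0 decouples.
∂f/∂u = -12u(u + 1)(u + 4) = 0 at u ∈ {-4, -1, 0}; ∂f/∂v = 4v = 0 at v ∈ {0}.
The Hessian is diagonal: diag(f_uu, f_vv). Second derivatives: f_uu(-4)=-144, f_uu(-1)=36, f_uu(0)=-48; f_vv(0)=4.
Local minima occur where both diagonal entries positive: (-1, 0). Count: 1.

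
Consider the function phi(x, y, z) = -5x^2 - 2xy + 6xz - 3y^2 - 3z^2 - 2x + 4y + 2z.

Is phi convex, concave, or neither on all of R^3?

phi is quadratic, so its Hessian is the constant matrix H = [[-10, -2, 6], [-2, -6, 0], [6, 0, -6]].
Leading principal minors: -10, 56, -120.
Signs alternate −, +, − ⇒ H ≺ 0 ⇒ concave.

concave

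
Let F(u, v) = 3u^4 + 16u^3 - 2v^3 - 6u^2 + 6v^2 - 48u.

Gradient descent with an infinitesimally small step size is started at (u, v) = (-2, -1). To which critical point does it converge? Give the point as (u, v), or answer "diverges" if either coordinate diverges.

(-4, 0)

F is separable, so gradient descent decouples: u follows -∂F/∂u, v follows -∂F/∂v.
∂F/∂u = 12(u - 1)(u + 1)(u + 4); at u=-2 this is 72, so u decreases.
∂F/∂v = -6v(v - 2); at v=-1 this is -18, so v increases.
u converges to its nearest critical value -4 (a local min of the u-part); v converges to 0. The iterate converges to (-4, 0).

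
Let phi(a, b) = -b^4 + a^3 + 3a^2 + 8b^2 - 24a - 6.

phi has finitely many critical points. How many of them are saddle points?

phi separates as a function of a plus a function of b, so ∇phi=0 decouples.
∂phi/∂a = 3(a - 2)(a + 4) = 0 at a ∈ {-4, 2}; ∂phi/∂b = -4b(b - 2)(b + 2) = 0 at b ∈ {-2, 0, 2}.
The Hessian is diagonal: diag(phi_aa, phi_bb). Second derivatives: phi_aa(-4)=-18, phi_aa(2)=18; phi_bb(-2)=-32, phi_bb(0)=16, phi_bb(2)=-32.
Saddle points occur where the two diagonal entries have opposite signs: (-4, 0), (2, -2), (2, 2). Count: 3.

3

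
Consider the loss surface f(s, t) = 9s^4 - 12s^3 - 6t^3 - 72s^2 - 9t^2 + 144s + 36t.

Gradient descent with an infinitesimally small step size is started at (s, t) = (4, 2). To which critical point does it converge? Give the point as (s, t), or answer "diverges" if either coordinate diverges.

f is separable, so gradient descent decouples: s follows -∂f/∂s, t follows -∂f/∂t.
∂f/∂s = 36(s - 2)(s - 1)(s + 2); at s=4 this is 1296, so s decreases.
∂f/∂t = -18(t - 1)(t + 2); at t=2 this is -72, so t increases.
The t-coordinate has no critical point in that direction and runs off to infinity.

diverges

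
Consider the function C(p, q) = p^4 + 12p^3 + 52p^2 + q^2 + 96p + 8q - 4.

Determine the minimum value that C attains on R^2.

-84

C(p,q) separates as A(p) + B(q) − 4, so its minimum is min A + min B − 4.
A'(p) = 4(p + 2)(p + 3)(p + 4) vanishes at p ∈ {-4, -3, -2}; B'(q) = 2q + 8 vanishes at q ∈ {-4}.
Local minima of A (where A''>0): A(-4)=-64, A(-2)=-64. Local minima of B: B(-4)=-16.
So the global minimum of C is A(-4) + B(-4) − 4 = -64 − 16 − 4 = -84, attained at (-4, -4).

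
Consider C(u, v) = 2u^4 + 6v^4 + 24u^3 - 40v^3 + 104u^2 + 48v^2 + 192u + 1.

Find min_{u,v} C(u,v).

C(u,v) separates as P(u) + Q(v) + 1, so its minimum is min P + min Q + 1.
P'(u) = 8(u + 2)(u + 3)(u + 4) vanishes at u ∈ {-4, -3, -2}; Q'(v) = 24v(v - 4)(v - 1) vanishes at v ∈ {0, 1, 4}.
Local minima of P (where P''>0): P(-4)=-128, P(-2)=-128. Local minima of Q: Q(0)=0, Q(4)=-256.
So the global minimum of C is P(-4) + Q(4) + 1 = -128 − 256 + 1 = -383, attained at (-4, 4).

-383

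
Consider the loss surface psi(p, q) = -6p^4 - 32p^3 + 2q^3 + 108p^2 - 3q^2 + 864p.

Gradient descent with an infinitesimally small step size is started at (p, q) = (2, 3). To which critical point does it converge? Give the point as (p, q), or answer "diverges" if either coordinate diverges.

(-3, 1)

psi is separable, so gradient descent decouples: p follows -∂psi/∂p, q follows -∂psi/∂q.
∂psi/∂p = -24(p - 3)(p + 3)(p + 4); at p=2 this is 720, so p decreases.
∂psi/∂q = 6q(q - 1); at q=3 this is 36, so q decreases.
p converges to its nearest critical value -3 (a local min of the p-part); q converges to 1. The iterate converges to (-3, 1).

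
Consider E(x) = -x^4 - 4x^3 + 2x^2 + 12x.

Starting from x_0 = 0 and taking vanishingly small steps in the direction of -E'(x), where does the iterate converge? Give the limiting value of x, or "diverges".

E'(x) = -4(x - 1)(x + 1)(x + 3), so E'(0) = 12.
Gradient descent moves in the -E' direction, i.e. x is decreasing.
The nearest critical point in that direction is x = -1, where E'' = 16 > 0 (a local minimum). The iterate converges there.

-1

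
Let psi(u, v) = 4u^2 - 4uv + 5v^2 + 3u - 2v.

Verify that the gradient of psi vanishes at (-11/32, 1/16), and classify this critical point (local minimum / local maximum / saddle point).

∇psi = (8u - 4v + 3, -4u + 10v - 2); substituting (-11/32, 1/16) gives ∇psi = (0, 0), so (-11/32, 1/16) is indeed a critical point.
The Hessian of psi is constant: H = [[8, -4], [-4, 10]].
det(H) = 8·10 − (-4)² = 64.
det(H) > 0 and tr(H) = 18 > 0, so H is positive definite and the point is a local minimum.

local minimum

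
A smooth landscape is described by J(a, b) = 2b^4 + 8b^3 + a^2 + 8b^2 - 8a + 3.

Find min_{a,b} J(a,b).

-13

J(a,b) separates as P(a) + Q(b) + 3, so its minimum is min P + min Q + 3.
P'(a) = 2a - 8 vanishes at a ∈ {4}; Q'(b) = 8b(b + 1)(b + 2) vanishes at b ∈ {-2, -1, 0}.
Local minima of P (where P''>0): P(4)=-16. Local minima of Q: Q(-2)=0, Q(0)=0.
So the global minimum of J is P(4) + Q(-2) + 3 = -16 + 0 + 3 = -13, attained at (4, -2).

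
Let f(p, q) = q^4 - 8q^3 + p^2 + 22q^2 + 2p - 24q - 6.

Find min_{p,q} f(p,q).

-16

f(p,q) separates as A(p) + B(q) − 6, so its minimum is min A + min B − 6.
A'(p) = 2p + 2 vanishes at p ∈ {-1}; B'(q) = 4(q - 3)(q - 2)(q - 1) vanishes at q ∈ {1, 2, 3}.
Local minima of A (where A''>0): A(-1)=-1. Local minima of B: B(1)=-9, B(3)=-9.
So the global minimum of f is A(-1) + B(1) − 6 = -1 − 9 − 6 = -16, attained at (-1, 1).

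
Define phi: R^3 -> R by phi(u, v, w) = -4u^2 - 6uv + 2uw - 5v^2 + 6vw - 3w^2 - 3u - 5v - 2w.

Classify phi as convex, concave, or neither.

concave

phi is quadratic, so its Hessian is the constant matrix H = [[-8, -6, 2], [-6, -10, 6], [2, 6, -6]].
Leading principal minors: -8, 44, -80.
Signs alternate −, +, − ⇒ H ≺ 0 ⇒ concave.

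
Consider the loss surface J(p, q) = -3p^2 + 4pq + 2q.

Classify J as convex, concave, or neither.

J is quadratic, so its Hessian is the constant matrix H = [[-6, 4], [4, 0]].
det(H) = -16, tr(H) = -6.
det(H) < 0, so H is indefinite: neither convex nor concave.

neither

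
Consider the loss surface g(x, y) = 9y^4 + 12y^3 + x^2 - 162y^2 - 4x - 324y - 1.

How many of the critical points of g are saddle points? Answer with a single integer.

1

g separates as a function of x plus a function of y, so ∇g=0 decouples.
∂g/∂x = 2(x - 2) = 0 at x ∈ {2}; ∂g/∂y = 36(y - 3)(y + 1)(y + 3) = 0 at y ∈ {-3, -1, 3}.
The Hessian is diagonal: diag(g_xx, g_yy). Second derivatives: g_xx(2)=2; g_yy(-3)=432, g_yy(-1)=-288, g_yy(3)=864.
Saddle points occur where the two diagonal entries have opposite signs: (2, -1). Count: 1.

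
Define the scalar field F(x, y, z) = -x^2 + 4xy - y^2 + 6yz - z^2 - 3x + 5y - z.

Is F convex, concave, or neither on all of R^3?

neither

F is quadratic, so its Hessian is the constant matrix H = [[-2, 4, 0], [4, -2, 6], [0, 6, -2]].
Leading principal minors: -2, -12, 96.
Neither pattern holds ⇒ H is indefinite ⇒ neither convex nor concave.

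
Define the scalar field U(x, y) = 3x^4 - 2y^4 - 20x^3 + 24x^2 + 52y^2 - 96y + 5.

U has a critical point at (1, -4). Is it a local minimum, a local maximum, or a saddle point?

local maximum

The mixed partial ∂²U/∂x∂y is 0, so the Hessian at any point is diag(U_xx, U_yy) = diag(12(3x^2 - 10x + 4), 8(-3y^2 + 13)).
At (1, -4): H = diag(-36, -280).
Both eigenvalues are negative, so H is negative definite: a local maximum.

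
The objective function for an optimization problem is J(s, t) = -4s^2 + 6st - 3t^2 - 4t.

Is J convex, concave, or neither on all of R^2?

concave

J is quadratic, so its Hessian is the constant matrix H = [[-8, 6], [6, -6]].
det(H) = 12, tr(H) = -14.
det(H) > 0 and tr(H) < 0, so H is negative definite everywhere: concave.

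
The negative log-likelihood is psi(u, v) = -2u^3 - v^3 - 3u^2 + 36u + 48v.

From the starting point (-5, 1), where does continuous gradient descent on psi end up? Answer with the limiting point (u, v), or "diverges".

(-3, -4)

psi is separable, so gradient descent decouples: u follows -∂psi/∂u, v follows -∂psi/∂v.
∂psi/∂u = -6(u - 2)(u + 3); at u=-5 this is -84, so u increases.
∂psi/∂v = -3(v - 4)(v + 4); at v=1 this is 45, so v decreases.
u converges to its nearest critical value -3 (a local min of the u-part); v converges to -4. The iterate converges to (-3, -4).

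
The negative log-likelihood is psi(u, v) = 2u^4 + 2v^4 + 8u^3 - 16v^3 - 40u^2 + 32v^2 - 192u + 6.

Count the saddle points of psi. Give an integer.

psi separates as a function of u plus a function of v, so ∇psi=0 decouples.
∂psi/∂u = 8(u - 3)(u + 2)(u + 4) = 0 at u ∈ {-4, -2, 3}; ∂psi/∂v = 8v(v - 4)(v - 2) = 0 at v ∈ {0, 2, 4}.
The Hessian is diagonal: diag(psi_uu, psi_vv). Second derivatives: psi_uu(-4)=112, psi_uu(-2)=-80, psi_uu(3)=280; psi_vv(0)=64, psi_vv(2)=-32, psi_vv(4)=64.
Saddle points occur where the two diagonal entries have opposite signs: (-4, 2), (-2, 0), (-2, 4), (3, 2). Count: 4.

4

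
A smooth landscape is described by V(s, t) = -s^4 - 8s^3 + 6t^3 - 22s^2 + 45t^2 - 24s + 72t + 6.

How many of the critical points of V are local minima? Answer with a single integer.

V separates as a function of s plus a function of t, so ∇V=0 decouples.
∂V/∂s = -4(s + 1)(s + 2)(s + 3) = 0 at s ∈ {-3, -2, -1}; ∂V/∂t = 18(t + 1)(t + 4) = 0 at t ∈ {-4, -1}.
The Hessian is diagonal: diag(V_ss, V_tt). Second derivatives: V_ss(-3)=-8, V_ss(-2)=4, V_ss(-1)=-8; V_tt(-4)=-54, V_tt(-1)=54.
Local minima occur where both diagonal entries positive: (-2, -1). Count: 1.

1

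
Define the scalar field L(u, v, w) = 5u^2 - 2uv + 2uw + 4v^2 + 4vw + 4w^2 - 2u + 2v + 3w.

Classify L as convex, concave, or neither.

convex

L is quadratic, so its Hessian is the constant matrix H = [[10, -2, 2], [-2, 8, 4], [2, 4, 8]].
Leading principal minors: 10, 76, 384.
All positive ⇒ H ≻ 0 ⇒ convex.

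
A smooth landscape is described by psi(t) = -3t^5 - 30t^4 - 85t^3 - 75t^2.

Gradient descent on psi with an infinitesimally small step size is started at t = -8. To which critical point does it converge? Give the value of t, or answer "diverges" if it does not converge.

-5

psi'(t) = -15t(t + 1)(t + 2)(t + 5), so psi'(-8) = -15120.
Gradient descent moves in the -psi' direction, i.e. t is increasing.
The nearest critical point in that direction is t = -5, where psi'' = 900 > 0 (a local minimum). The iterate converges there.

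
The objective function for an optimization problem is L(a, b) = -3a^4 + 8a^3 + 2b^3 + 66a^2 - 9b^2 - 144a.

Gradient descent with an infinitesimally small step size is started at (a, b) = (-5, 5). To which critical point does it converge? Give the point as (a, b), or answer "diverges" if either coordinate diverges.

L is separable, so gradient descent decouples: a follows -∂L/∂a, b follows -∂L/∂b.
∂L/∂a = -12(a - 4)(a - 1)(a + 3); at a=-5 this is 1296, so a decreases.
∂L/∂b = 6b(b - 3); at b=5 this is 60, so b decreases.
The a-coordinate has no critical point in that direction and runs off to infinity.

diverges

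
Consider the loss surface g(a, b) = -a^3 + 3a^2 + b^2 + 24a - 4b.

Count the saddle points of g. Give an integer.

g separates as a function of a plus a function of b, so ∇g=0 decouples.
∂g/∂a = -3(a - 4)(a + 2) = 0 at a ∈ {-2, 4}; ∂g/∂b = 2(b - 2) = 0 at b ∈ {2}.
The Hessian is diagonal: diag(g_aa, g_bb). Second derivatives: g_aa(-2)=18, g_aa(4)=-18; g_bb(2)=2.
Saddle points occur where the two diagonal entries have opposite signs: (4, 2). Count: 1.

1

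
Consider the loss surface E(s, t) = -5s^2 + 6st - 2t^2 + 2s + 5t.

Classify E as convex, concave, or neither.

E is quadratic, so its Hessian is the constant matrix H = [[-10, 6], [6, -4]].
det(H) = 4, tr(H) = -14.
det(H) > 0 and tr(H) < 0, so H is negative definite everywhere: concave.

concave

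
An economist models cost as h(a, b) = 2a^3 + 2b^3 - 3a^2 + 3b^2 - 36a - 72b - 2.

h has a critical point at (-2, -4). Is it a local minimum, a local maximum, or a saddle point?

local maximum

The mixed partial ∂²h/∂a∂b is 0, so the Hessian at any point is diag(h_aa, h_bb) = diag(6(2a - 1), 6(2b + 1)).
At (-2, -4): H = diag(-30, -42).
Both eigenvalues are negative, so H is negative definite: a local maximum.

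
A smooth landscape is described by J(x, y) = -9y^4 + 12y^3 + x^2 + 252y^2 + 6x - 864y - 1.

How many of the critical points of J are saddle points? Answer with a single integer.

J separates as a function of x plus a function of y, so ∇J=0 decouples.
∂J/∂x = 2(x + 3) = 0 at x ∈ {-3}; ∂J/∂y = -36(y - 3)(y - 2)(y + 4) = 0 at y ∈ {-4, 2, 3}.
The Hessian is diagonal: diag(J_xx, J_yy). Second derivatives: J_xx(-3)=2; J_yy(-4)=-1512, J_yy(2)=216, J_yy(3)=-252.
Saddle points occur where the two diagonal entries have opposite signs: (-3, -4), (-3, 3). Count: 2.

2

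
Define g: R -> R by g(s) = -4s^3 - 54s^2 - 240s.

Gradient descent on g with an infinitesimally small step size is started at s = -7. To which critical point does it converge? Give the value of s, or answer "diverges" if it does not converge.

-5

g'(s) = -12(s + 4)(s + 5), so g'(-7) = -72.
Gradient descent moves in the -g' direction, i.e. s is increasing.
The nearest critical point in that direction is s = -5, where g'' = 12 > 0 (a local minimum). The iterate converges there.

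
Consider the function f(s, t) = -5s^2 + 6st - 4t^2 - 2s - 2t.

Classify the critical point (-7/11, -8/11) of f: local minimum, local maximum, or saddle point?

local maximum

The Hessian of f is constant: H = [[-10, 6], [6, -8]].
det(H) = (-10)·(-8) − 6² = 44.
det(H) > 0 and tr(H) = -18 < 0, so H is negative definite and the point is a local maximum.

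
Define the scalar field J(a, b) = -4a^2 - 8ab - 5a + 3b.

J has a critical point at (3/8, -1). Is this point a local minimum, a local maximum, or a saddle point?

The Hessian of J is constant: H = [[-8, -8], [-8, 0]].
det(H) = (-8)·0 − (-8)² = -64.
Since det(H) < 0, H is indefinite and the critical point is a saddle point.

saddle point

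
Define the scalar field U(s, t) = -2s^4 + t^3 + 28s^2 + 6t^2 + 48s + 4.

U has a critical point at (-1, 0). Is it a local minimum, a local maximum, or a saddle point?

The mixed partial ∂²U/∂s∂t is 0, so the Hessian at any point is diag(U_ss, U_tt) = diag(8(-3s^2 + 7), 6(t + 2)).
At (-1, 0): H = diag(32, 12).
Both eigenvalues are positive, so H is positive definite: a local minimum.

local minimum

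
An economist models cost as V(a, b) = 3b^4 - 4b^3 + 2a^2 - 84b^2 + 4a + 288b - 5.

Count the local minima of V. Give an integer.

V separates as a function of a plus a function of b, so ∇V=0 decouples.
∂V/∂a = 4(a + 1) = 0 at a ∈ {-1}; ∂V/∂b = 12(b - 3)(b - 2)(b + 4) = 0 at b ∈ {-4, 2, 3}.
The Hessian is diagonal: diag(V_aa, V_bb). Second derivatives: V_aa(-1)=4; V_bb(-4)=504, V_bb(2)=-72, V_bb(3)=84.
Local minima occur where both diagonal entries positive: (-1, -4), (-1, 3). Count: 2.

2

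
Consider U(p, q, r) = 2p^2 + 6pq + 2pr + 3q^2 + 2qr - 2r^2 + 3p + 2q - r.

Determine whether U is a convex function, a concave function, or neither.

U is quadratic, so its Hessian is the constant matrix H = [[4, 6, 2], [6, 6, 2], [2, 2, -4]].
Leading principal minors: 4, -12, 56.
Neither pattern holds ⇒ H is indefinite ⇒ neither convex nor concave.

neither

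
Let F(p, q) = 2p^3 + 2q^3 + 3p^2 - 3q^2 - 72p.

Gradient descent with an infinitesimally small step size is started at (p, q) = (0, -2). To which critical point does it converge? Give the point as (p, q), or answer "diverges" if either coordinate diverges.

F is separable, so gradient descent decouples: p follows -∂F/∂p, q follows -∂F/∂q.
∂F/∂p = 6(p - 3)(p + 4); at p=0 this is -72, so p increases.
∂F/∂q = 6q(q - 1); at q=-2 this is 36, so q decreases.
The q-coordinate has no critical point in that direction and runs off to infinity.

diverges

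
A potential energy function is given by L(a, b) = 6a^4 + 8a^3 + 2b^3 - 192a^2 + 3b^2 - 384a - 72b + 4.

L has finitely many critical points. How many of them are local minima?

2

L separates as a function of a plus a function of b, so ∇L=0 decouples.
∂L/∂a = 24(a - 4)(a + 1)(a + 4) = 0 at a ∈ {-4, -1, 4}; ∂L/∂b = 6(b - 3)(b + 4) = 0 at b ∈ {-4, 3}.
The Hessian is diagonal: diag(L_aa, L_bb). Second derivatives: L_aa(-4)=576, L_aa(-1)=-360, L_aa(4)=960; L_bb(-4)=-42, L_bb(3)=42.
Local minima occur where both diagonal entries positive: (-4, 3), (4, 3). Count: 2.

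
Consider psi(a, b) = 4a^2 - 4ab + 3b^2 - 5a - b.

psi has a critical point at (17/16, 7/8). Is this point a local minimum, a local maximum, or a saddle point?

The Hessian of psi is constant: H = [[8, -4], [-4, 6]].
det(H) = 8·6 − (-4)² = 32.
det(H) > 0 and tr(H) = 14 > 0, so H is positive definite and the point is a local minimum.

local minimum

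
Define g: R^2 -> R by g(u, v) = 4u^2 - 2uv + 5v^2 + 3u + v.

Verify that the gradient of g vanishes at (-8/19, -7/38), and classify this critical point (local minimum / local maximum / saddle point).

local minimum

∇g = (8u - 2v + 3, -2u + 10v + 1); substituting (-8/19, -7/38) gives ∇g = (0, 0), so (-8/19, -7/38) is indeed a critical point.
The Hessian of g is constant: H = [[8, -2], [-2, 10]].
det(H) = 8·10 − (-2)² = 76.
det(H) > 0 and tr(H) = 18 > 0, so H is positive definite and the point is a local minimum.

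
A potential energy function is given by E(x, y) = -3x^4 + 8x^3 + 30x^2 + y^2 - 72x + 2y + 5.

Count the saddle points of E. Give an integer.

2

E separates as a function of x plus a function of y, so ∇E=0 decouples.
∂E/∂x = -12(x - 3)(x - 1)(x + 2) = 0 at x ∈ {-2, 1, 3}; ∂E/∂y = 2(y + 1) = 0 at y ∈ {-1}.
The Hessian is diagonal: diag(E_xx, E_yy). Second derivatives: E_xx(-2)=-180, E_xx(1)=72, E_xx(3)=-120; E_yy(-1)=2.
Saddle points occur where the two diagonal entries have opposite signs: (-2, -1), (3, -1). Count: 2.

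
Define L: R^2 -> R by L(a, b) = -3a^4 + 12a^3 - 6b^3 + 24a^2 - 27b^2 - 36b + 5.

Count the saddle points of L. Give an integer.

L separates as a function of a plus a function of b, so ∇L=0 decouples.
∂L/∂a = -12a(a - 4)(a + 1) = 0 at a ∈ {-1, 0, 4}; ∂L/∂b = -18(b + 1)(b + 2) = 0 at b ∈ {-2, -1}.
The Hessian is diagonal: diag(L_aa, L_bb). Second derivatives: L_aa(-1)=-60, L_aa(0)=48, L_aa(4)=-240; L_bb(-2)=18, L_bb(-1)=-18.
Saddle points occur where the two diagonal entries have opposite signs: (-1, -2), (0, -1), (4, -2). Count: 3.

3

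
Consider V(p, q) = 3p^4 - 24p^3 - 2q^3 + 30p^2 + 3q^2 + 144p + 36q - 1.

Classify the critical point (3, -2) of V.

The mixed partial ∂²V/∂p∂q is 0, so the Hessian at any point is diag(V_pp, V_qq) = diag(12(3p^2 - 12p + 5), 6(-2q + 1)).
At (3, -2): H = diag(-48, 30).
The eigenvalues have opposite signs, so H is indefinite: a saddle point.

saddle point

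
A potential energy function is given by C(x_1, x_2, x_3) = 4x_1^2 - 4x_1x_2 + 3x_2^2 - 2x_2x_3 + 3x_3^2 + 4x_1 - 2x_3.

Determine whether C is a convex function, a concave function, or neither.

C is quadratic, so its Hessian is the constant matrix H = [[8, -4, 0], [-4, 6, -2], [0, -2, 6]].
Leading principal minors: 8, 32, 160.
All positive ⇒ H ≻ 0 ⇒ convex.

convex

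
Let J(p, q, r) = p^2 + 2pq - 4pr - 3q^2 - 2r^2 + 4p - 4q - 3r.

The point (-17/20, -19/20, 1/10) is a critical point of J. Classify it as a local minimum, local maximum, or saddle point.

saddle point

The Hessian is constant: H = [[2, 2, -4], [2, -6, 0], [-4, 0, -4]].
Leading principal minors: Δ₁ = 2, Δ₂ = -16, Δ₃ = 160.
The minors fit neither the all-positive nor the alternating-sign pattern, so H is indefinite: a saddle point.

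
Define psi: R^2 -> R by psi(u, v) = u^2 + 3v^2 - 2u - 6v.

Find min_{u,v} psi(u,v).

-4

psi(u,v) separates as P(u) + Q(v), so its minimum is min P + min Q.
P'(u) = 2u - 2 vanishes at u ∈ {1}; Q'(v) = 6v - 6 vanishes at v ∈ {1}.
Local minima of P (where P''>0): P(1)=-1. Local minima of Q: Q(1)=-3.
So the global minimum of psi is P(1) + Q(1) = -1 − 3 = -4, attained at (1, 1).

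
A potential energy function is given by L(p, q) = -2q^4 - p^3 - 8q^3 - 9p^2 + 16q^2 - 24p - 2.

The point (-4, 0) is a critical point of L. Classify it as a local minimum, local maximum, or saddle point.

The mixed partial ∂²L/∂p∂q is 0, so the Hessian at any point is diag(L_pp, L_qq) = diag(-6(p + 3), 8(-3q^2 - 6q + 4)).
At (-4, 0): H = diag(6, 32).
Both eigenvalues are positive, so H is positive definite: a local minimum.

local minimum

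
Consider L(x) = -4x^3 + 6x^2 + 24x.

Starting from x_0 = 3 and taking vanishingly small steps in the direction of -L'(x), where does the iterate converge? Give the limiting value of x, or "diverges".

diverges

L'(x) = -12(x - 2)(x + 1), so L'(3) = -48.
Gradient descent moves in the -L' direction, i.e. x is increasing.
There is no critical point above x=3, and L' keeps the same sign, so the iterate runs off to +∞.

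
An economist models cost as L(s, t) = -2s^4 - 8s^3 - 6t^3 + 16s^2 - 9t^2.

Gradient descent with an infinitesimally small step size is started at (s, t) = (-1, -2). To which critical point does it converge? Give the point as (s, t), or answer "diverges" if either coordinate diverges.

L is separable, so gradient descent decouples: s follows -∂L/∂s, t follows -∂L/∂t.
∂L/∂s = -8s(s - 1)(s + 4); at s=-1 this is -48, so s increases.
∂L/∂t = -18t(t + 1); at t=-2 this is -36, so t increases.
s converges to its nearest critical value 0 (a local min of the s-part); t converges to -1. The iterate converges to (0, -1).

(0, -1)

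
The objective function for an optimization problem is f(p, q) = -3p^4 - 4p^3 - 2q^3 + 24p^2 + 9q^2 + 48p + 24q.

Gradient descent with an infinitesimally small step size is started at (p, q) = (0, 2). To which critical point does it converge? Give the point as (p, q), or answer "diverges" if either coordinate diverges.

(-1, -1)

f is separable, so gradient descent decouples: p follows -∂f/∂p, q follows -∂f/∂q.
∂f/∂p = -12(p - 2)(p + 1)(p + 2); at p=0 this is 48, so p decreases.
∂f/∂q = -6(q - 4)(q + 1); at q=2 this is 36, so q decreases.
p converges to its nearest critical value -1 (a local min of the p-part); q converges to -1. The iterate converges to (-1, -1).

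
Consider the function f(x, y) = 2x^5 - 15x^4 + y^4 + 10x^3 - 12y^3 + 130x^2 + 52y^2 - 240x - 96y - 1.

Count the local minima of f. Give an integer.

f separates as a function of x plus a function of y, so ∇f=0 decouples.
∂f/∂x = 10(x - 4)(x - 3)(x - 1)(x + 2) = 0 at x ∈ {-2, 1, 3, 4}; ∂f/∂y = 4(y - 4)(y - 3)(y - 2) = 0 at y ∈ {2, 3, 4}.
The Hessian is diagonal: diag(f_xx, f_yy). Second derivatives: f_xx(-2)=-900, f_xx(1)=180, f_xx(3)=-100, f_xx(4)=180; f_yy(2)=8, f_yy(3)=-4, f_yy(4)=8.
Local minima occur where both diagonal entries positive: (1, 2), (1, 4), (4, 2), (4, 4). Count: 4.

4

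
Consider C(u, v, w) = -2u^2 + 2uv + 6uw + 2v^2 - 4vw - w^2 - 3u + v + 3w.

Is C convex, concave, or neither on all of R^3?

neither

C is quadratic, so its Hessian is the constant matrix H = [[-4, 2, 6], [2, 4, -4], [6, -4, -2]].
Leading principal minors: -4, -20, -136.
Neither pattern holds ⇒ H is indefinite ⇒ neither convex nor concave.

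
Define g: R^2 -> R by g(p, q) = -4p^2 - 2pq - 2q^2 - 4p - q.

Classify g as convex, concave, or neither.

g is quadratic, so its Hessian is the constant matrix H = [[-8, -2], [-2, -4]].
det(H) = 28, tr(H) = -12.
det(H) > 0 and tr(H) < 0, so H is negative definite everywhere: concave.

concave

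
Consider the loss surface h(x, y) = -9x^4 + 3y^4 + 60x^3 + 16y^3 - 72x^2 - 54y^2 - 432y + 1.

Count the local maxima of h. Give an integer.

2

h separates as a function of x plus a function of y, so ∇h=0 decouples.
∂h/∂x = -36x(x - 4)(x - 1) = 0 at x ∈ {0, 1, 4}; ∂h/∂y = 12(y - 3)(y + 3)(y + 4) = 0 at y ∈ {-4, -3, 3}.
The Hessian is diagonal: diag(h_xx, h_yy). Second derivatives: h_xx(0)=-144, h_xx(1)=108, h_xx(4)=-432; h_yy(-4)=84, h_yy(-3)=-72, h_yy(3)=504.
Local maxima occur where both diagonal entries negative: (0, -3), (4, -3). Count: 2.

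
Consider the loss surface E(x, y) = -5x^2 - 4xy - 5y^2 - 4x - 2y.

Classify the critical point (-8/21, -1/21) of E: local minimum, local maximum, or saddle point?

The Hessian of E is constant: H = [[-10, -4], [-4, -10]].
det(H) = (-10)·(-10) − (-4)² = 84.
det(H) > 0 and tr(H) = -20 < 0, so H is negative definite and the point is a local maximum.

local maximum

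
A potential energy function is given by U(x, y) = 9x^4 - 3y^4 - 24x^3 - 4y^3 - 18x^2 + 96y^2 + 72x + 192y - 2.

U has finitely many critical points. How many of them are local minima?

U separates as a function of x plus a function of y, so ∇U=0 decouples.
∂U/∂x = 36(x - 2)(x - 1)(x + 1) = 0 at x ∈ {-1, 1, 2}; ∂U/∂y = -12(y - 4)(y + 1)(y + 4) = 0 at y ∈ {-4, -1, 4}.
The Hessian is diagonal: diag(U_xx, U_yy). Second derivatives: U_xx(-1)=216, U_xx(1)=-72, U_xx(2)=108; U_yy(-4)=-288, U_yy(-1)=180, U_yy(4)=-480.
Local minima occur where both diagonal entries positive: (-1, -1), (2, -1). Count: 2.

2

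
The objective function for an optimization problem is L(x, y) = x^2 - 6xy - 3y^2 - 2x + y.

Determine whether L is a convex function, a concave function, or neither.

L is quadratic, so its Hessian is the constant matrix H = [[2, -6], [-6, -6]].
det(H) = -48, tr(H) = -4.
det(H) < 0, so H is indefinite: neither convex nor concave.

neither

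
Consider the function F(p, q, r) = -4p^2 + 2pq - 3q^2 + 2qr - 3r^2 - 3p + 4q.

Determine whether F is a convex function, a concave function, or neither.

concave

F is quadratic, so its Hessian is the constant matrix H = [[-8, 2, 0], [2, -6, 2], [0, 2, -6]].
Leading principal minors: -8, 44, -232.
Signs alternate −, +, − ⇒ H ≺ 0 ⇒ concave.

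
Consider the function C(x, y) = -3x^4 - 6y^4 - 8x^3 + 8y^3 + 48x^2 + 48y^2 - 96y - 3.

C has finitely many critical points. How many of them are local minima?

C separates as a function of x plus a function of y, so ∇C=0 decouples.
∂C/∂x = -12x(x - 2)(x + 4) = 0 at x ∈ {-4, 0, 2}; ∂C/∂y = -24(y - 2)(y - 1)(y + 2) = 0 at y ∈ {-2, 1, 2}.
The Hessian is diagonal: diag(C_xx, C_yy). Second derivatives: C_xx(-4)=-288, C_xx(0)=96, C_xx(2)=-144; C_yy(-2)=-288, C_yy(1)=72, C_yy(2)=-96.
Local minima occur where both diagonal entries positive: (0, 1). Count: 1.

1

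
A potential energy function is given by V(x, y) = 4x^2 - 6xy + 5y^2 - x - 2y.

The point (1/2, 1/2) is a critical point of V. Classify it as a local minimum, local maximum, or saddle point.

local minimum

The Hessian of V is constant: H = [[8, -6], [-6, 10]].
det(H) = 8·10 − (-6)² = 44.
det(H) > 0 and tr(H) = 18 > 0, so H is positive definite and the point is a local minimum.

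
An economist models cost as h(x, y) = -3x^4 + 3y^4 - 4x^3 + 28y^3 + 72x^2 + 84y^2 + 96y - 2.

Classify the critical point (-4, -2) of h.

The mixed partial ∂²h/∂x∂y is 0, so the Hessian at any point is diag(h_xx, h_yy) = diag(12(-3x^2 - 2x + 12), 12(3y^2 + 14y + 14)).
At (-4, -2): H = diag(-336, -24).
Both eigenvalues are negative, so H is negative definite: a local maximum.

local maximum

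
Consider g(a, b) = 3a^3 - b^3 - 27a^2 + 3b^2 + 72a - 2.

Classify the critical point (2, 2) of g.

The mixed partial ∂²g/∂a∂b is 0, so the Hessian at any point is diag(g_aa, g_bb) = diag(18(a - 3), 6(-b + 1)).
At (2, 2): H = diag(-18, -6).
Both eigenvalues are negative, so H is negative definite: a local maximum.

local maximum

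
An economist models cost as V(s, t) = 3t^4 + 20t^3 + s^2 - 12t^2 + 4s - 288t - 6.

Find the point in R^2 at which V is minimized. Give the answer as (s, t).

(-2, 2)

V(s,t) separates as P(s) + Q(t) − 6, so its minimum is min P + min Q − 6.
P'(s) = 2s + 4 vanishes at s ∈ {-2}; Q'(t) = 12(t - 2)(t + 3)(t + 4) vanishes at t ∈ {-4, -3, 2}.
Local minima of P (where P''>0): P(-2)=-4. Local minima of Q: Q(-4)=448, Q(2)=-416.
So the global minimum of V is P(-2) + Q(2) − 6 = -4 − 416 − 6 = -426, attained at (-2, 2).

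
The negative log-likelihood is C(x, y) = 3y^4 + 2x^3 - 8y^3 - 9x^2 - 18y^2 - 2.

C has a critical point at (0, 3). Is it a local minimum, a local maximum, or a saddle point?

saddle point

The mixed partial ∂²C/∂x∂y is 0, so the Hessian at any point is diag(C_xx, C_yy) = diag(6(2x - 3), 12(3y^2 - 4y - 3)).
At (0, 3): H = diag(-18, 144).
The eigenvalues have opposite signs, so H is indefinite: a saddle point.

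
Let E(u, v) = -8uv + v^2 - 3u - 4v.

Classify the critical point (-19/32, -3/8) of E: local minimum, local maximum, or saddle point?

saddle point

The Hessian of E is constant: H = [[0, -8], [-8, 2]].
det(H) = 0·2 − (-8)² = -64.
Since det(H) < 0, H is indefinite and the critical point is a saddle point.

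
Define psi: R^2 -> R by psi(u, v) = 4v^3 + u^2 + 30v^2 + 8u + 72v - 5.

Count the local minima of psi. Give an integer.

psi separates as a function of u plus a function of v, so ∇psi=0 decouples.
∂psi/∂u = 2(u + 4) = 0 at u ∈ {-4}; ∂psi/∂v = 12(v + 2)(v + 3) = 0 at v ∈ {-3, -2}.
The Hessian is diagonal: diag(psi_uu, psi_vv). Second derivatives: psi_uu(-4)=2; psi_vv(-3)=-12, psi_vv(-2)=12.
Local minima occur where both diagonal entries positive: (-4, -2). Count: 1.

1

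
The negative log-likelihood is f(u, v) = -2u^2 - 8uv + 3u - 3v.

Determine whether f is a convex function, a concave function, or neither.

neither

f is quadratic, so its Hessian is the constant matrix H = [[-4, -8], [-8, 0]].
det(H) = -64, tr(H) = -4.
det(H) < 0, so H is indefinite: neither convex nor concave.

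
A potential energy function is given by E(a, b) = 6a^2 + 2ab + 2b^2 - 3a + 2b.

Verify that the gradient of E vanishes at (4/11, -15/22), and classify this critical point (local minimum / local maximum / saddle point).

∇E = (12a + 2b - 3, 2a + 4b + 2); substituting (4/11, -15/22) gives ∇E = (0, 0), so (4/11, -15/22) is indeed a critical point.
The Hessian of E is constant: H = [[12, 2], [2, 4]].
det(H) = 12·4 − 2² = 44.
det(H) > 0 and tr(H) = 16 > 0, so H is positive definite and the point is a local minimum.

local minimum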